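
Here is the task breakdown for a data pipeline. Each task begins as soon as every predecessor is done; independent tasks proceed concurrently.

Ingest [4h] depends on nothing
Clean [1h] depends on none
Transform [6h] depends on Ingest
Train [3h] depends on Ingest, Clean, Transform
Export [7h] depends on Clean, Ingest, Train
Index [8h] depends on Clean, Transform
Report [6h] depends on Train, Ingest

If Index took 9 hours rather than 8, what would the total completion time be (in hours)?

20

Actual critical path: Ingest→Transform→Train→Export = 4+6+3+7 = 20 ⇒ 20 hours.
Index is off the critical path — its longest chain is 18 hours, giving 2 of slack.
That remains the longest chain; total 20 hours.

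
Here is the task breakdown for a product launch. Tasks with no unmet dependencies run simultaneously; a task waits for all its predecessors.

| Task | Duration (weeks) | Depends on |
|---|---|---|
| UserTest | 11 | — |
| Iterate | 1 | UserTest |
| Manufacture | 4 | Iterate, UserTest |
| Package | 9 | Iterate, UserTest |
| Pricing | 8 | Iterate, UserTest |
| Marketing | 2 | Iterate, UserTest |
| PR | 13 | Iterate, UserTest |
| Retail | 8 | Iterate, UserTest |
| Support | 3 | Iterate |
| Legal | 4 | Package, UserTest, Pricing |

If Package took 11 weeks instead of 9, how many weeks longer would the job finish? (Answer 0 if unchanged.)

2

As given, the longest chain is UserTest→Iterate→Package→Legal = 11+1+9+4 = 25, so the finish is 25 weeks.
Package lies on that path, so at 11 weeks the path becomes 27 weeks.
That remains the longest chain; total 27 weeks.
Change in finish: 27 − 25 = +2 weeks.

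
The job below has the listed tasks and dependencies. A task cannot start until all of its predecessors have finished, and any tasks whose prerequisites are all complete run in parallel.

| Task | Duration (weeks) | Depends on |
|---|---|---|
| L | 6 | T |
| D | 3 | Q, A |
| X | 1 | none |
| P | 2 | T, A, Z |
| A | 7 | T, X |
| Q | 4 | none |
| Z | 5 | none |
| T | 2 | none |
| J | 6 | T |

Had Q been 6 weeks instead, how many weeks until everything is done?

Critical path before the change: T→A→D = 2+7+3 = 12 giving 12 weeks.
Q has 5 weeks of float (longest path through it is 7).
The critical path is still T→A→D; finish is now 12 weeks.

12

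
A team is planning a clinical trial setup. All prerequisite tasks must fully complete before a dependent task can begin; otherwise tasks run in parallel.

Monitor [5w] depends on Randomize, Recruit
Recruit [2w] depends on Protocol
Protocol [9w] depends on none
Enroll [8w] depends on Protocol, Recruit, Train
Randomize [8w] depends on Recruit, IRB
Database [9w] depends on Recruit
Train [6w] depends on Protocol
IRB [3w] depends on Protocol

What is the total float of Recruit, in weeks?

Protocol→IRB→Randomize→Monitor = 9+3+8+5 = 25 sets the makespan at 25 weeks.
Recruit finishes as early as 11 and must finish by 12.
Slack of Recruit = 10 − 9 = 1 week.

1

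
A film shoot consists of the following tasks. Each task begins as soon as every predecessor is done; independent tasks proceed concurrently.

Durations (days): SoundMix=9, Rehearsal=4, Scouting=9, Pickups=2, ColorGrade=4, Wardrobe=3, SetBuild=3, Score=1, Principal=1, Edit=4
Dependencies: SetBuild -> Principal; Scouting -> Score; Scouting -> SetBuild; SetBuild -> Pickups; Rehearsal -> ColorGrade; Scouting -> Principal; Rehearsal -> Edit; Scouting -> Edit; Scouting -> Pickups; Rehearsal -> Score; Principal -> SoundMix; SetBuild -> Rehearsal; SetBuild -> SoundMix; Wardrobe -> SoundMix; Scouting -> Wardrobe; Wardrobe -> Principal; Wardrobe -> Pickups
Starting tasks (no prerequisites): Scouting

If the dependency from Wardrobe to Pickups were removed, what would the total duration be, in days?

22

With the dependency in place, Scouting→SetBuild→Principal→SoundMix = 9+3+1+9 = 22 sets the finish at 22 days.
Dropping Wardrobe→Pickups doesn't change Pickups's earliest start (12); another predecessor still binds.
New critical path: Scouting→SetBuild→Principal→SoundMix = 9+3+1+9 = 22 ⇒ 22 days.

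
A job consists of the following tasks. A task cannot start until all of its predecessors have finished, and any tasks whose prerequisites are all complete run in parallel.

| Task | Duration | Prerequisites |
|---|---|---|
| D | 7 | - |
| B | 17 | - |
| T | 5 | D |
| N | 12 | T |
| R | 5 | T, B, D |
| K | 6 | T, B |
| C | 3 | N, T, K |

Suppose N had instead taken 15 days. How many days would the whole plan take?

30

Critical path before the change: D→T→N→C = 7+5+12+3 = 27 giving 27 days.
N is on the critical path; changing it to 15 makes that path 30 days.
That remains the longest chain; total 30 days.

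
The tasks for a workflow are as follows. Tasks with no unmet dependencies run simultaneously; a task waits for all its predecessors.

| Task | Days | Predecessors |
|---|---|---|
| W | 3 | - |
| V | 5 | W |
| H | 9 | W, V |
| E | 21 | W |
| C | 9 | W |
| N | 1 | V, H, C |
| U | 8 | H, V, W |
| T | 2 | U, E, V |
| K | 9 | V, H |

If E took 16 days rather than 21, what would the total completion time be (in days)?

Critical path before the change: W→V→H→U→T = 3+5+9+8+2 = 27 giving 27 days.
E has 1 day of float (longest path through it is 26).
That remains the longest chain; total 27 days.

27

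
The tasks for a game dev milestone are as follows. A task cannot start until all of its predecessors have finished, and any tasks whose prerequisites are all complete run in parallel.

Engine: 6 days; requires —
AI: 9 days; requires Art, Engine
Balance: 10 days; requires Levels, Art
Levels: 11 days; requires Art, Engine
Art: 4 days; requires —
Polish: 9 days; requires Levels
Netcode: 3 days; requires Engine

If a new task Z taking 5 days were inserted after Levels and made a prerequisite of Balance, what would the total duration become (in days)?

Originally the game dev milestone takes 27 days.
With Z inserted, Balance now waits for max(Levels, Art, Z).
New critical path: Engine→Levels→Z→Balance = 6+11+5+10 = 32 ⇒ 32 days.

32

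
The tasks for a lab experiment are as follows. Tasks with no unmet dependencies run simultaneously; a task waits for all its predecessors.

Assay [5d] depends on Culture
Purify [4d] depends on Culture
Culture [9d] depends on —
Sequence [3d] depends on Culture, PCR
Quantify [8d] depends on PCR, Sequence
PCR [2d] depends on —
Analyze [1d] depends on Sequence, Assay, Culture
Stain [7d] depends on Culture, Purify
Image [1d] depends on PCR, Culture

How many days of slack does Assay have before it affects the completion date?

The longest chain is Culture→Sequence→Quantify = 9+3+8 = 20; overall finish 20 days.
Longest path through Assay: 15 days (earliest finish 14, latest finish 19).
Float = 20 − 15 = 5.

5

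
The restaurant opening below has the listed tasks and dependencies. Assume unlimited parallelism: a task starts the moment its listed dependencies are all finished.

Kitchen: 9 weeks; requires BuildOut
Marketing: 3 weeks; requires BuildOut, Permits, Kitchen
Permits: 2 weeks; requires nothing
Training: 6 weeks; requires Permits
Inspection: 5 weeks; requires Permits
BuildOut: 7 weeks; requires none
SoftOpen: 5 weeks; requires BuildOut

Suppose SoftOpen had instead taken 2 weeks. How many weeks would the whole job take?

As given, the longest chain is BuildOut→Kitchen→Marketing = 7+9+3 = 19, so the finish is 19 weeks.
SoftOpen has 7 weeks of float (longest path through it is 12).
The critical path is still BuildOut→Kitchen→Marketing; finish is now 19 weeks.

19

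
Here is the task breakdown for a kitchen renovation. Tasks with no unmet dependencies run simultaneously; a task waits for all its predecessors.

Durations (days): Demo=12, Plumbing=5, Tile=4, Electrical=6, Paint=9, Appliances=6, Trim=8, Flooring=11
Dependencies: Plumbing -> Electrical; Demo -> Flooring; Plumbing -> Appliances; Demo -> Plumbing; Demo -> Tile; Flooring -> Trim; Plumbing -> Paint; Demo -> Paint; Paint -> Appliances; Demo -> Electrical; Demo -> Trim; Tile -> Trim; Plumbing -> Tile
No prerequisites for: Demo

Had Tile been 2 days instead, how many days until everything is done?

The binding path is Demo→Plumbing→Paint→Appliances = 12+5+9+6 = 32; finish at 32 days.
Tile is off the critical path — its longest chain is 29 days, giving 3 of slack.
The critical path is still Demo→Plumbing→Paint→Appliances; finish is now 32 days.

32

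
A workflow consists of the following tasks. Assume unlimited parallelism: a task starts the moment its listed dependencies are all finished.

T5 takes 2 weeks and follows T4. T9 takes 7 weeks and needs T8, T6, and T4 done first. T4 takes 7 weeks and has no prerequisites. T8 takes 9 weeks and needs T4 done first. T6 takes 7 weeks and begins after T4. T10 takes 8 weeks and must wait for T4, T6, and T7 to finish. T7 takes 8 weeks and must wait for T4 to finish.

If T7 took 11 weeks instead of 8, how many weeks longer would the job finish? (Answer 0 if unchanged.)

3

The binding path is T4→T7→T10 = 7+8+8 = 23; finish at 23 weeks.
T7 lies on that path, so at 11 weeks the path becomes 26 weeks.
The critical path is still T4→T7→T10; finish is now 26 weeks.
Change in finish: 26 − 23 = +3 weeks.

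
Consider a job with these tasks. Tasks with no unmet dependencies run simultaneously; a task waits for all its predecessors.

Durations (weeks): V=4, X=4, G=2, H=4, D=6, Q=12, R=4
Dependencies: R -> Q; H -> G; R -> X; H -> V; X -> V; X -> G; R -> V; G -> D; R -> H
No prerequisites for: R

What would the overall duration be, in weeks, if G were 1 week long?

The binding path is R→H→G→D = 4+4+2+6 = 16; finish at 16 weeks.
G is on the critical path; changing it to 1 makes that path 15 weeks.
Now R→Q = 4+12 = 16 is longest, so the finish becomes 16 weeks.

16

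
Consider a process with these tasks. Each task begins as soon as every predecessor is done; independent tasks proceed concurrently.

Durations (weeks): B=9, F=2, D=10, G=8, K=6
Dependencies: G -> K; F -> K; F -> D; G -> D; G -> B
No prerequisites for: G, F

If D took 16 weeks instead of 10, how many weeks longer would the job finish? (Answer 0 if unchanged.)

6

The binding path is G→D = 8+10 = 18; finish at 18 weeks.
Since D is critical, the +6 change carries straight to that chain (now 24 weeks).
No other chain overtakes it, so the finish is 24 weeks.
Change in finish: 24 − 18 = +6 weeks.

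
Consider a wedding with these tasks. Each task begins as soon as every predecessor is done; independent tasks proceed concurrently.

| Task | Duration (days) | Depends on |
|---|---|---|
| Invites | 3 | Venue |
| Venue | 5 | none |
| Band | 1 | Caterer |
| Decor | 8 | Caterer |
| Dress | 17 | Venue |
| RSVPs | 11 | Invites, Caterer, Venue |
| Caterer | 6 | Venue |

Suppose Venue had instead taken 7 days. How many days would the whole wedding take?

Actual critical path: Venue→Caterer→RSVPs = 5+6+11 = 22 ⇒ 22 days.
Since Venue is critical, the +2 change carries straight to that chain (now 24 days).
That remains the longest chain; total 24 days.

24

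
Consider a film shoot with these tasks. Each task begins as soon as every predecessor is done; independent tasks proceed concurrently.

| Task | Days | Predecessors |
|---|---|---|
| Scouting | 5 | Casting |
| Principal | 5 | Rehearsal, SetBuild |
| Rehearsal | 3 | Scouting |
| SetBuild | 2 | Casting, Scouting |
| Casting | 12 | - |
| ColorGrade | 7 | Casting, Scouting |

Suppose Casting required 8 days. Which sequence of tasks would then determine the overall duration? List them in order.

Critical path before the change: Casting→Scouting→Rehearsal→Principal = 12+5+3+5 = 25 giving 25 days.
Casting lies on that path, so at 8 days the path becomes 21 days.
The critical path is still Casting→Scouting→Rehearsal→Principal; finish is now 21 days.

Casting, Scouting, Rehearsal, Principal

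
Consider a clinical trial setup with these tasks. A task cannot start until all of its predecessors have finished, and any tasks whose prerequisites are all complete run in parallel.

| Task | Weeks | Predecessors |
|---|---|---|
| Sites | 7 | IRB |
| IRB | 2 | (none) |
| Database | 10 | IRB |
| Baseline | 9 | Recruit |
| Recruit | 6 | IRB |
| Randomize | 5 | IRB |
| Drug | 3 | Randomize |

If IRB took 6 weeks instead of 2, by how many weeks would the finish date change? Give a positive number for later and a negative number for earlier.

4

Baseline: IRB→Recruit→Baseline = 2+6+9 = 17 → 17 weeks.
Since IRB is critical, the +4 change carries straight to that chain (now 21 weeks).
The critical path is still IRB→Recruit→Baseline; finish is now 21 weeks.
Change in finish: 21 − 17 = +4 weeks.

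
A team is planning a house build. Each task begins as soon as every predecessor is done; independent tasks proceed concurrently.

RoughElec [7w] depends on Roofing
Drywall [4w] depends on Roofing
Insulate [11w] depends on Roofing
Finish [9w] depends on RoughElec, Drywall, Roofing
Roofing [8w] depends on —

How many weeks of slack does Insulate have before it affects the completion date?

5

The longest chain is Roofing→RoughElec→Finish = 8+7+9 = 24; overall finish 24 weeks.
The longest chain containing Insulate totals 19 weeks.
Float = 24 − 19 = 5.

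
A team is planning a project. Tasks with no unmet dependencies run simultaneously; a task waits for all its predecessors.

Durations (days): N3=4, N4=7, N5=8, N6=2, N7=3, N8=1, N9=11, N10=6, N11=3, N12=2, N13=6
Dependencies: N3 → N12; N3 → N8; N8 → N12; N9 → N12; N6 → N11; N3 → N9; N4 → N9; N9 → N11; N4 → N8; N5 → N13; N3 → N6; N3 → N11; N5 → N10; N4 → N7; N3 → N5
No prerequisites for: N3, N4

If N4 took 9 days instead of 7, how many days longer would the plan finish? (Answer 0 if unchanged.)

As given, the longest chain is N4→N9→N11 = 7+11+3 = 21, so the finish is 21 days.
N4 is on the critical path; changing it to 9 makes that path 23 days.
That remains the longest chain; total 23 days.
Change in finish: 23 − 21 = +2 days.

2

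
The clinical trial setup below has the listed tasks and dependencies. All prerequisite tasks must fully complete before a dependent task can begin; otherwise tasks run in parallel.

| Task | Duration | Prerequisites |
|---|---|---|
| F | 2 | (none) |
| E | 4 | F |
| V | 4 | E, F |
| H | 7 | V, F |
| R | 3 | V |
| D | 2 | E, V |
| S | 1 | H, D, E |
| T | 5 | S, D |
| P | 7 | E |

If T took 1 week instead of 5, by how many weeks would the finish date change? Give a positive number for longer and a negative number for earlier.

-4

Actual critical path: F→E→V→H→S→T = 2+4+4+7+1+5 = 23 ⇒ 23 weeks.
T is on the critical path; changing it to 1 makes that path 19 weeks.
That remains the longest chain; total 19 weeks.
Change in finish: 19 − 23 = -4 weeks.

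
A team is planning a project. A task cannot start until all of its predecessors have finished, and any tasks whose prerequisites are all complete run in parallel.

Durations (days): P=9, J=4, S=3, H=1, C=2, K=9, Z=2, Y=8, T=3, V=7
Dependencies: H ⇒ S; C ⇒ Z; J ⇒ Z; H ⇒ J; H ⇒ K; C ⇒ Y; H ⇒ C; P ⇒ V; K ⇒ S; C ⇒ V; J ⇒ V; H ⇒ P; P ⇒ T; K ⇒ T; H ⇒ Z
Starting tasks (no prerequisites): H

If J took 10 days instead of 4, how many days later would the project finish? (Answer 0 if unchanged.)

1

Baseline: H→P→V = 1+9+7 = 17 → 17 days.
The longest path through J is only 12 days, so J has float 5.
The binding chain switches to H→J→V = 1+10+7 = 18; finish 18 days.
Change in finish: 18 − 17 = +1 days.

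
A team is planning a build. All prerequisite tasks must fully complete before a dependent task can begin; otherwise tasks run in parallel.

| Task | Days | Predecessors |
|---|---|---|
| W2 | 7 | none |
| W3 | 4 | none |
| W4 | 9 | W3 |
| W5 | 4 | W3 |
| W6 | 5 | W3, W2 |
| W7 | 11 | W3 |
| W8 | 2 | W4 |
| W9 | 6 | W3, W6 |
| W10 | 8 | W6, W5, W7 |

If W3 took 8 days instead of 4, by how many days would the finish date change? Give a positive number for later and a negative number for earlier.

4

As given, the longest chain is W3→W7→W10 = 4+11+8 = 23, so the finish is 23 days.
W3 is on the critical path; changing it to 8 makes that path 27 days.
The critical path is still W3→W7→W10; finish is now 27 days.
Change in finish: 27 − 23 = +4 days.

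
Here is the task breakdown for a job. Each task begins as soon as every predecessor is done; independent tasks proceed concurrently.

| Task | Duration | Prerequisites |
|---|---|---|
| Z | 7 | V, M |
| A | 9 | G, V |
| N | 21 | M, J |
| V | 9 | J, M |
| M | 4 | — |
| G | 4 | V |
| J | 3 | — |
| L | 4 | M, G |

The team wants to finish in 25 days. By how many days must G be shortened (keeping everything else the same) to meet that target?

Current finish: 26 days; target: 25.
G is on every critical path, so each day cut from G cuts the finish by one (this holds down to a finish of 25).
Need 26 − 25 = 1 day off G → G becomes 3 days, finish becomes 25.

1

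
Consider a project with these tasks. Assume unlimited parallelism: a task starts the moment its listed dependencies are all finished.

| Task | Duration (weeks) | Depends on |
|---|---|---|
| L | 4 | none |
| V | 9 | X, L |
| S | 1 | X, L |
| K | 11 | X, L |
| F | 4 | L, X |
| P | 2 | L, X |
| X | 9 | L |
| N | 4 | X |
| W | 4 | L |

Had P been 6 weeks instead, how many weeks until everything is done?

24

The binding path is L→X→K = 4+9+11 = 24; finish at 24 weeks.
P has 9 weeks of float (longest path through it is 15).
The critical path is still L→X→K; finish is now 24 weeks.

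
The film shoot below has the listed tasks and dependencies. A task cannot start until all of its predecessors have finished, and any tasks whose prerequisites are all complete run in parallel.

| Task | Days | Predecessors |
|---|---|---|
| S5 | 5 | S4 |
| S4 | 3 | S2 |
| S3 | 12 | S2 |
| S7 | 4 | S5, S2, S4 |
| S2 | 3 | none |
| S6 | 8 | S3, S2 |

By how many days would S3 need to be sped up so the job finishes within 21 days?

2

Current finish: 23 days; target: 21.
S3 is on every critical path, so each day cut from S3 cuts the finish by one (this holds down to a finish of 15).
Need 23 − 21 = 2 days off S3 → S3 becomes 10 days, finish becomes 21.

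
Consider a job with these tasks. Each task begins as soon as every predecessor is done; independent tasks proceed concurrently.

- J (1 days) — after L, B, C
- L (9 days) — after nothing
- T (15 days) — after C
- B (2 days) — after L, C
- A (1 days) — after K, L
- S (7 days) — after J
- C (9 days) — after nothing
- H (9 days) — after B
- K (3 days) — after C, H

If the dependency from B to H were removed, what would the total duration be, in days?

24

Before: longest chain L→B→H→K→A = 9+2+9+3+1 = 24, finish 24.
Without B→H, H's earliest start moves from 11 to 0.
The longest chain is now C→T = 9+15 = 24, so the project takes 24 days.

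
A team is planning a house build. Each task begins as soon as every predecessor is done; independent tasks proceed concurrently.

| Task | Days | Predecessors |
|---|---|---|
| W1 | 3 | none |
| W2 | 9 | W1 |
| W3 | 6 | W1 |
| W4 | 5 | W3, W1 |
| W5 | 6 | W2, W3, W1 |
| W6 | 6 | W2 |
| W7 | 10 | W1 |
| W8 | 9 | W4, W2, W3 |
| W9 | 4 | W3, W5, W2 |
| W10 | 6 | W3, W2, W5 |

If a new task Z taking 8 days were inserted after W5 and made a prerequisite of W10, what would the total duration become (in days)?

Originally the house build takes 24 days.
With Z inserted, W10 now waits for max(W3, W2, W5, Z).
New critical path: W1→W2→W5→Z→W10 = 3+9+6+8+6 = 32 ⇒ 32 days.

32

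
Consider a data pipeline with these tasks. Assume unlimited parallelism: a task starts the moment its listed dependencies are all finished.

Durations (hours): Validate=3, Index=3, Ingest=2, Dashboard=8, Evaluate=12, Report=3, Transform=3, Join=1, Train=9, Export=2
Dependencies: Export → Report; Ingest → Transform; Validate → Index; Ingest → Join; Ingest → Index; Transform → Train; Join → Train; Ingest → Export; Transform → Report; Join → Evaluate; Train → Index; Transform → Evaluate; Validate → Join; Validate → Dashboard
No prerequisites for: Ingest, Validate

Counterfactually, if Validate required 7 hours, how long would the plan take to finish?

20

The binding path is Ingest→Transform→Train→Index = 2+3+9+3 = 17; finish at 17 hours.
The longest path through Validate is only 16 hours, so Validate has float 1.
The binding chain switches to Validate→Join→Train→Index = 7+1+9+3 = 20; finish 20 hours.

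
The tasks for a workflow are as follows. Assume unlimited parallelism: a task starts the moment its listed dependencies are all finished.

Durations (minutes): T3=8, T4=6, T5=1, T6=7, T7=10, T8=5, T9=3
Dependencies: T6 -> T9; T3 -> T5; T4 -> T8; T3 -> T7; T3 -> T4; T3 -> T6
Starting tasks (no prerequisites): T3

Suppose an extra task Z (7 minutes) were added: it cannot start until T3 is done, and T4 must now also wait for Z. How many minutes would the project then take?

26

Originally the project takes 19 minutes.
With Z inserted, T4 now waits for max(T3, Z).
New critical path: T3→Z→T4→T8 = 8+7+6+5 = 26 ⇒ 26 minutes.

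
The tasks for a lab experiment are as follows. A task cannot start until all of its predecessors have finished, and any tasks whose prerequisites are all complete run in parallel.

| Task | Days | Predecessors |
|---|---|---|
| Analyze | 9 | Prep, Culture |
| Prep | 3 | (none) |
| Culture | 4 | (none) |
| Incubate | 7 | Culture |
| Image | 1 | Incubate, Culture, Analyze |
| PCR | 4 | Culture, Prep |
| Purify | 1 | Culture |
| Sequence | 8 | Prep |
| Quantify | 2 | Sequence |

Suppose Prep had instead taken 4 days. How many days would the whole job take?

14

Baseline: Culture→Analyze→Image = 4+9+1 = 14 → 14 days.
The longest path through Prep is only 13 days, so Prep has float 1.
Now Prep→Sequence→Quantify = 4+8+2 = 14 is longest, so the finish becomes 14 days.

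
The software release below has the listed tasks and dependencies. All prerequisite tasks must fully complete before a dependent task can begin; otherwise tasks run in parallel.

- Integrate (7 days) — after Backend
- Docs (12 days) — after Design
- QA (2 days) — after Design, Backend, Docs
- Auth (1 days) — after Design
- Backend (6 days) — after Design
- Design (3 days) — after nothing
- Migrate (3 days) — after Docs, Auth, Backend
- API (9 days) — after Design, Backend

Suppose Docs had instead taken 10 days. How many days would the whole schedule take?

Critical path before the change: Design→Docs→Migrate = 3+12+3 = 18 giving 18 days.
Docs is on the critical path; changing it to 10 makes that path 16 days.
The binding chain switches to Design→Backend→API = 3+6+9 = 18; finish 18 days.

18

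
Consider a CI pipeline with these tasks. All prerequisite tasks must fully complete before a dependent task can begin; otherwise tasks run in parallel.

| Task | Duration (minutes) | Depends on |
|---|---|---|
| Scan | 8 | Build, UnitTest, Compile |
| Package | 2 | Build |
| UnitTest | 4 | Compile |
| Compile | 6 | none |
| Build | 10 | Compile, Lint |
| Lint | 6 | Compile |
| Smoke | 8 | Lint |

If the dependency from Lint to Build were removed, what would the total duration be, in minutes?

24

Before: longest chain Compile→Lint→Build→Scan = 6+6+10+8 = 30, finish 30.
Without Lint→Build, Build's earliest start moves from 12 to 6.
New critical path: Compile→Build→Scan = 6+10+8 = 24 ⇒ 24 minutes.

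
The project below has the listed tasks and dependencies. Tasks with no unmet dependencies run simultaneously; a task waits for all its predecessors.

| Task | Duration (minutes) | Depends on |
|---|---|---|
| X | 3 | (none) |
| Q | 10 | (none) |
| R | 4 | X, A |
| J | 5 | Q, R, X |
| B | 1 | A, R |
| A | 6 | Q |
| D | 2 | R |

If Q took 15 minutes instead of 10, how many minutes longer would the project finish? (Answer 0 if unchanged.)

The binding path is Q→A→R→J = 10+6+4+5 = 25; finish at 25 minutes.
Since Q is critical, the +5 change carries straight to that chain (now 30 minutes).
No other chain overtakes it, so the finish is 30 minutes.
Change in finish: 30 − 25 = +5 minutes.

5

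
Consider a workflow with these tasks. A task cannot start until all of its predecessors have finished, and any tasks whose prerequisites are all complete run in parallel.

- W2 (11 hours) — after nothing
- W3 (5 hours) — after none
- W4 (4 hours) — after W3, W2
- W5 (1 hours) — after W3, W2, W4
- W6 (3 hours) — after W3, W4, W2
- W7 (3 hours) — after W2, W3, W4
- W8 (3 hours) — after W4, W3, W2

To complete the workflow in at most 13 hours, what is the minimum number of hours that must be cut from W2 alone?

5

Current finish: 18 hours; target: 13.
W2 is on every critical path, so each hour cut from W2 cuts the finish by one (this holds down to a finish of 12).
Need 18 − 13 = 5 hours off W2 → W2 becomes 6 hours, finish becomes 13.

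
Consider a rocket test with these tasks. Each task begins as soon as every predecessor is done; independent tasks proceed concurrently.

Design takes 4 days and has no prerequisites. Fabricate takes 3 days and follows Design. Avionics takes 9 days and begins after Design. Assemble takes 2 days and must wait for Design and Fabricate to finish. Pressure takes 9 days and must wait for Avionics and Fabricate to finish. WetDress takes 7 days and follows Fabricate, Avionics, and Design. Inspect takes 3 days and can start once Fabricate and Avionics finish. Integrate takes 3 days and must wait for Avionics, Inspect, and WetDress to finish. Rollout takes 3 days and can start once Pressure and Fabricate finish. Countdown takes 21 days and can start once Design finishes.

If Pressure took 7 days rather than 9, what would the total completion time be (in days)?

25

Actual critical path: Design→Avionics→Pressure→Rollout = 4+9+9+3 = 25 ⇒ 25 days.
Since Pressure is critical, the -2 change carries straight to that chain (now 23 days).
Now Design→Countdown = 4+21 = 25 is longest, so the finish becomes 25 days.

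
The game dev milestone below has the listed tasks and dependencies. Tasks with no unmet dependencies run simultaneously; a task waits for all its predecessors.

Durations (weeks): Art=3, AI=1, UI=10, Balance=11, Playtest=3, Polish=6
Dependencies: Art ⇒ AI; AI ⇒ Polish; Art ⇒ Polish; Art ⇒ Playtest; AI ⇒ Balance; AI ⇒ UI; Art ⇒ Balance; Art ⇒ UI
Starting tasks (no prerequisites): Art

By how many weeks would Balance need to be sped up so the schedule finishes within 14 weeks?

1

Current finish: 15 weeks; target: 14.
Balance is on every critical path, so each week cut from Balance cuts the finish by one (this holds down to a finish of 14).
Need 15 − 14 = 1 week off Balance → Balance becomes 10 weeks, finish becomes 14.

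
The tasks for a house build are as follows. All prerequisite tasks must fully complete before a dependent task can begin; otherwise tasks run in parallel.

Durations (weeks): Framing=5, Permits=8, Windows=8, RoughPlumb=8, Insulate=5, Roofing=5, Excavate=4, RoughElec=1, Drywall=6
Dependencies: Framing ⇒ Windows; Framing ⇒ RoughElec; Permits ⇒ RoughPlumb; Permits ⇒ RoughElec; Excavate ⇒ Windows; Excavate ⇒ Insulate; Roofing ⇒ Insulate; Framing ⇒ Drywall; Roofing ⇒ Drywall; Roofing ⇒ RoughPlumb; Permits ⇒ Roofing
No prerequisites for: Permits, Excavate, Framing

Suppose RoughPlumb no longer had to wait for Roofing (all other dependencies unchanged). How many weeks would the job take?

19

Before: longest chain Permits→Roofing→RoughPlumb = 8+5+8 = 21, finish 21.
Without Roofing→RoughPlumb, RoughPlumb's earliest start moves from 13 to 8.
After: Permits→Roofing→Drywall = 8+5+6 = 19 → 19 weeks.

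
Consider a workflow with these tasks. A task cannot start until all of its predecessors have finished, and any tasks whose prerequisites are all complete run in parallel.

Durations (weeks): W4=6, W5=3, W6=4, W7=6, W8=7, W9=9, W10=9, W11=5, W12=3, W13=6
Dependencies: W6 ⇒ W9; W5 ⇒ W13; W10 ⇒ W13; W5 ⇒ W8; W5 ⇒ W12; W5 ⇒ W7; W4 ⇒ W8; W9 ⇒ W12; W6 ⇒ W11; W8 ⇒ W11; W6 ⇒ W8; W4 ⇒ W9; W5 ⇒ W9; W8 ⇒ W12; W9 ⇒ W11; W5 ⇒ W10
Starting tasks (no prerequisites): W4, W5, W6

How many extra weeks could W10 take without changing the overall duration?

W4→W9→W11 = 6+9+5 = 20 sets the makespan at 20 weeks.
Longest path through W10: 18 weeks (earliest finish 12, latest finish 14).
So W10 can slip 14 − 12 = 2 weeks.

2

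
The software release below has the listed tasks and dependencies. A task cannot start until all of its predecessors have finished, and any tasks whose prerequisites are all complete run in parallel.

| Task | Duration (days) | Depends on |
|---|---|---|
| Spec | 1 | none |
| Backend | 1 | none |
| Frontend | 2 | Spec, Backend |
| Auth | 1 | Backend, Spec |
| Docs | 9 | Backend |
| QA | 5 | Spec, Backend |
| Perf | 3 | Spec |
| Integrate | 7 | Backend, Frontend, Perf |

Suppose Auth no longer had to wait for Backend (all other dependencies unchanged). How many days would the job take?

11

Before: longest chain Spec→Perf→Integrate = 1+3+7 = 11, finish 11.
Dropping Backend→Auth doesn't change Auth's earliest start (1); another predecessor still binds.
The longest chain is now Spec→Perf→Integrate = 1+3+7 = 11, so the job takes 11 days.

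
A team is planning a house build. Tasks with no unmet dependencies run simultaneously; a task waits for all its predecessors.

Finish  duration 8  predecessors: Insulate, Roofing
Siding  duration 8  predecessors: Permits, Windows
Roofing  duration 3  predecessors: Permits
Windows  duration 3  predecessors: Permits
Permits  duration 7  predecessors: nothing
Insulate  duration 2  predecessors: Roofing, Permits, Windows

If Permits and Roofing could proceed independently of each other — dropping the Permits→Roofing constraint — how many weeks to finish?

Before: longest chain Permits→Roofing→Insulate→Finish = 7+3+2+8 = 20, finish 20.
Without Permits→Roofing, Roofing's earliest start moves from 7 to 0.
The longest chain is now Permits→Windows→Insulate→Finish = 7+3+2+8 = 20, so the project takes 20 weeks.

20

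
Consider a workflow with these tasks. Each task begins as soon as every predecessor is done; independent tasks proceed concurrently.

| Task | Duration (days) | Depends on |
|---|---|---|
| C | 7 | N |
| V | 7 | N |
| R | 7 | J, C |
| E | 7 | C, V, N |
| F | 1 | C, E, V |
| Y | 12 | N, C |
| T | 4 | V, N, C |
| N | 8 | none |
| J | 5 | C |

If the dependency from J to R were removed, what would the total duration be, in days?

27

Before: longest chain N→C→J→R = 8+7+5+7 = 27, finish 27.
Without J→R, R's earliest start moves from 20 to 15.
New critical path: N→C→Y = 8+7+12 = 27 ⇒ 27 days.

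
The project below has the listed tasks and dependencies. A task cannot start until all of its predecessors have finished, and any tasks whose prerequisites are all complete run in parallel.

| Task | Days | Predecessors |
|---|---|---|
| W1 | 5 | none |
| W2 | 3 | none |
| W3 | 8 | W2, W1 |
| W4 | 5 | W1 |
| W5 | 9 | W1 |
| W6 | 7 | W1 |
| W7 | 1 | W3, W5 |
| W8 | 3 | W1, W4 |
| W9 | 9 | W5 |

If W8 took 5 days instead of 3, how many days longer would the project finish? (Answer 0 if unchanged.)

0

Actual critical path: W1→W5→W9 = 5+9+9 = 23 ⇒ 23 days.
W8 is off the critical path — its longest chain is 13 days, giving 10 of slack.
No other chain overtakes it, so the finish is 23 days.
Change in finish: 23 − 23 = +0 days.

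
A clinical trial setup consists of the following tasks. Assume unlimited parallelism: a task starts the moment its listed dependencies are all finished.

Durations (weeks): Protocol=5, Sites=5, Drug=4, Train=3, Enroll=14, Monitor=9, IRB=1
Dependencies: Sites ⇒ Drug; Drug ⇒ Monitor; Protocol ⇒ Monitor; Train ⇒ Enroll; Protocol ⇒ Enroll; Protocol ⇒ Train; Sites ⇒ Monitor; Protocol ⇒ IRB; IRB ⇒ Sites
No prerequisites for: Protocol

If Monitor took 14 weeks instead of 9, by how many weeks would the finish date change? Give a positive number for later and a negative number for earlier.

5

Baseline: Protocol→IRB→Sites→Drug→Monitor = 5+1+5+4+9 = 24 → 24 weeks.
Monitor lies on that path, so at 14 weeks the path becomes 29 weeks.
The critical path is still Protocol→IRB→Sites→Drug→Monitor; finish is now 29 weeks.
Change in finish: 29 − 24 = +5 weeks.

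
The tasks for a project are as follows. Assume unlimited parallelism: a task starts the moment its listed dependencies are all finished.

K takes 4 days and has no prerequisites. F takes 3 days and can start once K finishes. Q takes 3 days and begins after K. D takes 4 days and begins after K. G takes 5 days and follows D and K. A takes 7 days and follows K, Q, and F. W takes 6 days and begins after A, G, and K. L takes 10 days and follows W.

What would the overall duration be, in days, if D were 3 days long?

30

Actual critical path: K→F→A→W→L = 4+3+7+6+10 = 30 ⇒ 30 days.
D is off the critical path — its longest chain is 29 days, giving 1 of slack.
That remains the longest chain; total 30 days.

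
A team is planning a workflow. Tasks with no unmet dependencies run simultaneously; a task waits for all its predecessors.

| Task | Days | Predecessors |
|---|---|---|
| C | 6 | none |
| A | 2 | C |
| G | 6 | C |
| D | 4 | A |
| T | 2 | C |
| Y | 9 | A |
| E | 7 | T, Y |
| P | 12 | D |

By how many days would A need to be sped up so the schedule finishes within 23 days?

1

Current finish: 24 days; target: 23.
A is on every critical path, so each day cut from A cuts the finish by one (this holds down to a finish of 23).
Need 24 − 23 = 1 day off A → A becomes 1 day, finish becomes 23.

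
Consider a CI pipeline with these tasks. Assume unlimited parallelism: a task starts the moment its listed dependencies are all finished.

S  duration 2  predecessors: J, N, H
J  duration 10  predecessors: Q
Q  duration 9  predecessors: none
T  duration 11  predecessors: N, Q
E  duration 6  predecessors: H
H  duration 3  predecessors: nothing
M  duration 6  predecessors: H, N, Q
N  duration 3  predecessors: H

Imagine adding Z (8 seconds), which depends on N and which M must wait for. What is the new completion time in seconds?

21

Originally the CI pipeline takes 21 seconds.
With Z inserted, M now waits for max(H, N, Q, Z).
New critical path: Q→J→S = 9+10+2 = 21 ⇒ 21 seconds.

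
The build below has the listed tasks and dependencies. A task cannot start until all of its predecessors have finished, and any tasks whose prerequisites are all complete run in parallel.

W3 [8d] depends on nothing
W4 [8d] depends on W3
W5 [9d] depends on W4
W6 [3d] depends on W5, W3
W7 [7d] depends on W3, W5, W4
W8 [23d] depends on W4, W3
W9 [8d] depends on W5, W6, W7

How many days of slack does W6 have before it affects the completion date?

4

Critical path: W3→W4→W5→W7→W9 = 8+8+9+7+8 = 40, so the finish is 40 days.
The longest chain containing W6 totals 36 days.
Slack of W6 = 29 − 25 = 4 days.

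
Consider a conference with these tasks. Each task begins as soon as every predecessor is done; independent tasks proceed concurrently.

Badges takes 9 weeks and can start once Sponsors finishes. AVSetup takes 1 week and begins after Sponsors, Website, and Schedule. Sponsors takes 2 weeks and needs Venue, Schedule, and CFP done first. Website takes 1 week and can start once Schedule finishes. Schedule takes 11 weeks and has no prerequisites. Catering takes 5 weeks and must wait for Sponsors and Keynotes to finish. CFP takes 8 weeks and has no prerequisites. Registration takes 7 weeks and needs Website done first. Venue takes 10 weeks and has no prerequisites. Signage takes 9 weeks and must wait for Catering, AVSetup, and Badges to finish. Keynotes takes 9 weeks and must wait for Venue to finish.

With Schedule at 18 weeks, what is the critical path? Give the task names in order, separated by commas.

Schedule, Sponsors, Badges, Signage

The binding path is Venue→Keynotes→Catering→Signage = 10+9+5+9 = 33; finish at 33 weeks.
The longest path through Schedule is only 31 weeks, so Schedule has float 2.
The binding chain switches to Schedule→Sponsors→Badges→Signage = 18+2+9+9 = 38; finish 38 weeks.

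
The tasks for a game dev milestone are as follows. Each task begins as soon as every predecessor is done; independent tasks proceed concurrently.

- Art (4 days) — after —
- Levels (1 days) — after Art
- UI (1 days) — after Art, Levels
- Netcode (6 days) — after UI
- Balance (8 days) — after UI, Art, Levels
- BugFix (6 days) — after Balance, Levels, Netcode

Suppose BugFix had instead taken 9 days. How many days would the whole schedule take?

Baseline: Art→Levels→UI→Balance→BugFix = 4+1+1+8+6 = 20 → 20 days.
Since BugFix is critical, the +3 change carries straight to that chain (now 23 days).
No other chain overtakes it, so the finish is 23 days.

23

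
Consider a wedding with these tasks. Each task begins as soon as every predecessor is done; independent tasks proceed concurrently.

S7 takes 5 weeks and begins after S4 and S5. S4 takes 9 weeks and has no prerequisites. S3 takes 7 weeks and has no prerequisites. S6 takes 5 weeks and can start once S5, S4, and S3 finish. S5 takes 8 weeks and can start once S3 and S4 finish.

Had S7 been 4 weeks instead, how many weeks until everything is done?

22

Baseline: S4→S5→S7 = 9+8+5 = 22 → 22 weeks.
S7 lies on that path, so at 4 weeks the path becomes 21 weeks.
Now S4→S5→S6 = 9+8+5 = 22 is longest, so the finish becomes 22 weeks.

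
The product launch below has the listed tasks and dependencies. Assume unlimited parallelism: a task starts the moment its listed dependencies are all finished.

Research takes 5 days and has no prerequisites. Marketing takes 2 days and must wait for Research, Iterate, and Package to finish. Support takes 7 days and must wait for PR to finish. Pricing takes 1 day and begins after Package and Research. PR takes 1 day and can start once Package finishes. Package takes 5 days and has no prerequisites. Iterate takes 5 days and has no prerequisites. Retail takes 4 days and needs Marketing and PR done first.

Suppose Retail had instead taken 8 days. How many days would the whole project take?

15

Baseline: Package→PR→Support = 5+1+7 = 13 → 13 days.
Retail is off the critical path — its longest chain is 11 days, giving 2 of slack.
The binding chain switches to Research→Marketing→Retail = 5+2+8 = 15; finish 15 days.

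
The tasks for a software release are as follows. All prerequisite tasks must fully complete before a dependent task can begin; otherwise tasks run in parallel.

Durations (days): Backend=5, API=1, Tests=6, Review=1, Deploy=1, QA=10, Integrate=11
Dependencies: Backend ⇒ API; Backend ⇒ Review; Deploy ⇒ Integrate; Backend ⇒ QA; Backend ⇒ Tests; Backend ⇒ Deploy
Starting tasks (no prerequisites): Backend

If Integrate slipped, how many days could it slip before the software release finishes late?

The longest chain is Backend→Deploy→Integrate = 5+1+11 = 17; overall finish 17 days.
Integrate finishes as early as 17 and must finish by 17.
So Integrate can slip 17 − 17 = 0 days.

0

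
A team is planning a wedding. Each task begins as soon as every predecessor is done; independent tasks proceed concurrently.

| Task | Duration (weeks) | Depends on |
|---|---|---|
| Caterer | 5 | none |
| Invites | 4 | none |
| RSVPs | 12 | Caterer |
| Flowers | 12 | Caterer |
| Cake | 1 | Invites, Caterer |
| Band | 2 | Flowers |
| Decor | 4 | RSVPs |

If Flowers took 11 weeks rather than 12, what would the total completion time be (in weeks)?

The binding path is Caterer→RSVPs→Decor = 5+12+4 = 21; finish at 21 weeks.
Flowers is off the critical path — its longest chain is 19 weeks, giving 2 of slack.
That remains the longest chain; total 21 weeks.

21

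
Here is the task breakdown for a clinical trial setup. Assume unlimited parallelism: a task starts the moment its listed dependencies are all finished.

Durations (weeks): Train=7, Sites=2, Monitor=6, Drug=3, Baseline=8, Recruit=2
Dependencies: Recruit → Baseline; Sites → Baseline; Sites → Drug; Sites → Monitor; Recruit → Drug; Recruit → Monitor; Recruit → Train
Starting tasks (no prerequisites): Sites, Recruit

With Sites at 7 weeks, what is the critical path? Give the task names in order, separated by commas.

Sites, Baseline

Baseline: Sites→Baseline = 2+8 = 10 → 10 weeks.
Since Sites is critical, the +5 change carries straight to that chain (now 15 weeks).
The critical path is still Sites→Baseline; finish is now 15 weeks.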